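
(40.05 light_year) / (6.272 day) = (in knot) 1.359e+12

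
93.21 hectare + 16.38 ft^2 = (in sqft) 1.003e+07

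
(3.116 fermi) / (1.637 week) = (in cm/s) 3.147e-19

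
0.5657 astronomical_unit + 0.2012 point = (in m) 8.463e+10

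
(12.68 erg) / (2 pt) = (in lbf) 0.000404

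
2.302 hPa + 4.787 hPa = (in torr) 5.317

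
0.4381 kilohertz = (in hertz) 438.1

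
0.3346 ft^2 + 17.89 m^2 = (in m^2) 17.92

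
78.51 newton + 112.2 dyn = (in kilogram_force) 8.006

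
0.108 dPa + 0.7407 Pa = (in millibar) 0.007515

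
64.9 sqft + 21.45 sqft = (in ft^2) 86.35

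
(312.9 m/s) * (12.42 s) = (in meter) 3886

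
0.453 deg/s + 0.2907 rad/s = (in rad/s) 0.2986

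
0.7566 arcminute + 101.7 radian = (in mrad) 1.017e+05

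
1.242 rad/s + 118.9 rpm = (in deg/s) 784.6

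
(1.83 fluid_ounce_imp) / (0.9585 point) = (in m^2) 0.1538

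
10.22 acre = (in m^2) 4.136e+04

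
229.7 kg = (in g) 2.297e+05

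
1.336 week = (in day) 9.352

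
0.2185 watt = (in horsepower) 0.000293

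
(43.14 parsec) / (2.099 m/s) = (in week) 1.049e+12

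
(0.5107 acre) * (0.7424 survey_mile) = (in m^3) 2.469e+06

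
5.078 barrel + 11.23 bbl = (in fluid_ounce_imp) 9.125e+04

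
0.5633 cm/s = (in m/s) 0.005633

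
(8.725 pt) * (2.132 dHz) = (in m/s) 0.0006562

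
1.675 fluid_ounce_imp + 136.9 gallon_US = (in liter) 518.3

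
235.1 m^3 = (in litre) 2.351e+05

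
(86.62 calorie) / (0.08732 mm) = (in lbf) 9.331e+05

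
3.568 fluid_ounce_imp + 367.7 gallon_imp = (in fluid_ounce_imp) 5.884e+04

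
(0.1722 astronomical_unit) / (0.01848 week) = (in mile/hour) 5.156e+06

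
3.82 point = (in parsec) 4.367e-20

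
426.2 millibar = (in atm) 0.4206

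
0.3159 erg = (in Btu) 2.994e-11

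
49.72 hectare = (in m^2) 4.972e+05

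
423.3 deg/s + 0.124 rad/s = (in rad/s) 7.512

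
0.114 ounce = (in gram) 3.232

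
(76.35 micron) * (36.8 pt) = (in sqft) 1.067e-05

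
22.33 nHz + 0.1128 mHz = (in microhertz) 112.8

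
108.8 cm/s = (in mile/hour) 2.434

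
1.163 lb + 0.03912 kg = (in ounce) 19.99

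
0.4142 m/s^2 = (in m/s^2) 0.4142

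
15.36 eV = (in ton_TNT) 5.882e-28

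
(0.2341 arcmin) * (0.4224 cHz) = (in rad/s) 2.876e-07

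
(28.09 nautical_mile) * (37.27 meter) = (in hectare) 193.9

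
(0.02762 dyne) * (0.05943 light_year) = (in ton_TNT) 0.03712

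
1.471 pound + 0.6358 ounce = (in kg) 0.6853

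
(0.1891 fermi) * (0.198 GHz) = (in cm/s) 3.744e-06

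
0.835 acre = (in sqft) 3.637e+04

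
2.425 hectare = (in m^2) 2.425e+04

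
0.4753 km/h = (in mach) 0.0003877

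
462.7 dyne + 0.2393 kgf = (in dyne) 2.351e+05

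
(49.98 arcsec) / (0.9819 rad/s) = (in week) 4.08e-10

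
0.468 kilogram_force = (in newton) 4.59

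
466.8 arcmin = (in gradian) 8.644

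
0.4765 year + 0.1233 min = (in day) 173.9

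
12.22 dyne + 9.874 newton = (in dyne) 9.874e+05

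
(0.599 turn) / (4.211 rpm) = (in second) 8.535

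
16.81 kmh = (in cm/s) 466.9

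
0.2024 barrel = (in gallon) 8.501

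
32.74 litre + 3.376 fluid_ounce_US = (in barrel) 0.2066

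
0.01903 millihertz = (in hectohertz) 1.903e-07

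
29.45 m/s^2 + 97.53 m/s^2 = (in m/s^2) 127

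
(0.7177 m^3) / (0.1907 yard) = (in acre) 0.001017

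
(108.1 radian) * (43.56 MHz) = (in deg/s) 2.698e+11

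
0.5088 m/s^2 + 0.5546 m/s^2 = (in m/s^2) 1.063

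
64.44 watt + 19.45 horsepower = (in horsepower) 19.54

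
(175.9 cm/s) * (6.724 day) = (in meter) 1.022e+06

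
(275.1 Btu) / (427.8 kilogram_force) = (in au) 4.625e-10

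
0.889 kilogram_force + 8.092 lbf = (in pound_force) 10.05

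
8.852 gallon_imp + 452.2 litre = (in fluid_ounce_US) 1.665e+04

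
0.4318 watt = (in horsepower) 0.0005791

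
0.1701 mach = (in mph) 129.6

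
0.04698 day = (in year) 0.0001287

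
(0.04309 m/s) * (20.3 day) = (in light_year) 7.988e-12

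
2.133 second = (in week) 3.527e-06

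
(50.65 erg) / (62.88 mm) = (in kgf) 8.214e-06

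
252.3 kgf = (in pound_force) 556.2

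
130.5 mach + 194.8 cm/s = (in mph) 9.94e+04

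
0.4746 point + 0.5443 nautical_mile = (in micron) 1.008e+09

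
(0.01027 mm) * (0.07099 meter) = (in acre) 1.802e-10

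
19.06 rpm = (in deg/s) 114.4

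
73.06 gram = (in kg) 0.07306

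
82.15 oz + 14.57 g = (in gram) 2343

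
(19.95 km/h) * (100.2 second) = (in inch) 2.186e+04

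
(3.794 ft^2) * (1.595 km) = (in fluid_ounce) 1.901e+07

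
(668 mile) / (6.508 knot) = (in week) 0.5309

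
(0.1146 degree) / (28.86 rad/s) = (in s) 6.931e-05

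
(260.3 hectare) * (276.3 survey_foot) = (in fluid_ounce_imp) 7.715e+12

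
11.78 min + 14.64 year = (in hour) 1.282e+05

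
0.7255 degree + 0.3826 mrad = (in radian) 0.01304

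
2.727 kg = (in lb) 6.012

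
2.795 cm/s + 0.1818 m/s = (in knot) 0.4077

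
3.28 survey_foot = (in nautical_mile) 0.0005398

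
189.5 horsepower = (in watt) 1.413e+05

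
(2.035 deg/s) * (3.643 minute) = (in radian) 7.763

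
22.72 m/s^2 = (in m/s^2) 22.72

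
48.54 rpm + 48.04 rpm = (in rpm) 96.58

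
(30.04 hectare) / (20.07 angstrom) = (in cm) 1.497e+16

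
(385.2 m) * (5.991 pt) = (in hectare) 8.141e-05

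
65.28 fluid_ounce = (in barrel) 0.01214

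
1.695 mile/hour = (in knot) 1.473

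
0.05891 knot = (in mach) 8.9e-05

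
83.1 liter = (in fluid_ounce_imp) 2925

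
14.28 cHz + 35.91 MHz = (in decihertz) 3.591e+08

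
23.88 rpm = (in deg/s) 143.3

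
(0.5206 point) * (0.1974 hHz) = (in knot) 0.007047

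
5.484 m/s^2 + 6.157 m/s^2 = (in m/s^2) 11.64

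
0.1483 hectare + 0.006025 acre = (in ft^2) 1.623e+04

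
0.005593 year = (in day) 2.041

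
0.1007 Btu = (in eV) 6.631e+20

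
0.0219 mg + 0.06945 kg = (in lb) 0.1531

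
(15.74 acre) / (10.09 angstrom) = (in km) 6.313e+10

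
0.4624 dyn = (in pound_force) 1.04e-06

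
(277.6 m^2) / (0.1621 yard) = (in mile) 1.164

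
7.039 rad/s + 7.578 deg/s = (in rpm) 68.48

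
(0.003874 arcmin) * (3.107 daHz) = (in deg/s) 0.002006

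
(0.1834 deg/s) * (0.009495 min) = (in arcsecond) 376.1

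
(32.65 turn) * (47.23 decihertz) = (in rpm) 9252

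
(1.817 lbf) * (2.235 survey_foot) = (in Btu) 0.005219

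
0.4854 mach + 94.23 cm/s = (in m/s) 166.2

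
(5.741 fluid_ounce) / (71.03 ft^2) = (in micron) 25.73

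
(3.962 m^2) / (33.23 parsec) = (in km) 3.864e-21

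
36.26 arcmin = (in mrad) 10.55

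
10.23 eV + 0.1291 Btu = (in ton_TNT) 3.255e-08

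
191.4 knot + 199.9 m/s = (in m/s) 298.4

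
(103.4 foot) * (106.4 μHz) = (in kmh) 0.01207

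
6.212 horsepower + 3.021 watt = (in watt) 4635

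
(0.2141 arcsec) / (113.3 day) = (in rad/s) 1.06e-13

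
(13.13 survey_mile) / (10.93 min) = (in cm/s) 3222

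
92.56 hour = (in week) 0.551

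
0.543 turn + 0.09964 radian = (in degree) 201.2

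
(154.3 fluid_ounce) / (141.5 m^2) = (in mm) 0.03225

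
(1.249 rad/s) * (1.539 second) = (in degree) 110.1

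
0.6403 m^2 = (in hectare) 6.403e-05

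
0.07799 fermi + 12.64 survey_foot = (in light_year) 4.072e-16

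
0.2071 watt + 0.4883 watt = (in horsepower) 0.0009325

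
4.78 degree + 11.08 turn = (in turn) 11.09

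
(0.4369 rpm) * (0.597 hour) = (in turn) 15.65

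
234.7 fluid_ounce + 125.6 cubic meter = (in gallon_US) 3.318e+04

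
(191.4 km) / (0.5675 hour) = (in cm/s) 9369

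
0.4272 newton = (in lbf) 0.09604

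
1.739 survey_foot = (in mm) 530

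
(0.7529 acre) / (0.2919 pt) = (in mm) 2.959e+10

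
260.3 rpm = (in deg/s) 1562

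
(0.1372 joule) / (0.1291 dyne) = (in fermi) 1.063e+20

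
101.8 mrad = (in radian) 0.1018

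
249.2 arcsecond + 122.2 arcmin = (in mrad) 36.75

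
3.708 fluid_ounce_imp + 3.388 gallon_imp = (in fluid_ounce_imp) 545.8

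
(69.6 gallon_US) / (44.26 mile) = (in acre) 9.14e-10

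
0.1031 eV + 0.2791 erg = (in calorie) 6.671e-09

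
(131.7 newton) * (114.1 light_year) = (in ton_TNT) 3.398e+10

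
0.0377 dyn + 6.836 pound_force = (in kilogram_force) 3.101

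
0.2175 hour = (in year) 2.483e-05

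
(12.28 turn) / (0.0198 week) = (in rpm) 0.06153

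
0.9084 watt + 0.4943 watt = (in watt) 1.403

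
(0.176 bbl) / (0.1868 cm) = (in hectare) 0.001498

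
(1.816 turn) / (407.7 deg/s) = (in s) 1.604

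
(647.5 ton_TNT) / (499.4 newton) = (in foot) 1.78e+10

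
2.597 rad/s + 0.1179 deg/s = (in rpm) 24.82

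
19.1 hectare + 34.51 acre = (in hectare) 33.07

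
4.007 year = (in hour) 3.51e+04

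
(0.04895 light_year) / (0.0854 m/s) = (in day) 6.276e+10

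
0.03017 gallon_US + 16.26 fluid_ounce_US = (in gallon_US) 0.1572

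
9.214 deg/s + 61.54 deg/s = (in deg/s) 70.75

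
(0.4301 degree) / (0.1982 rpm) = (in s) 0.3617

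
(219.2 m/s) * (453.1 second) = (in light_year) 1.05e-11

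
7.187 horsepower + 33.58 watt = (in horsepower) 7.232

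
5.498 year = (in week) 286.7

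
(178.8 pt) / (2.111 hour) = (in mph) 1.857e-05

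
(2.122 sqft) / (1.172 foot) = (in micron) 5.519e+05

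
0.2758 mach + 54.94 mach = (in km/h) 6.768e+04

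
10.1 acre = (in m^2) 4.087e+04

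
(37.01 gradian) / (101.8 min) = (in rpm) 0.0009089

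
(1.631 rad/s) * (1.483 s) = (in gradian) 154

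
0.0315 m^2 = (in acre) 7.784e-06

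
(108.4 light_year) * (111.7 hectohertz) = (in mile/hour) 2.562e+22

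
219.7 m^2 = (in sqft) 2365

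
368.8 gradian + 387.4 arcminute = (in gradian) 376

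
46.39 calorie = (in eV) 1.211e+21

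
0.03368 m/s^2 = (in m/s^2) 0.03368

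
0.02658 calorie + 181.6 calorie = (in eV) 4.743e+21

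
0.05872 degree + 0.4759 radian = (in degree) 27.33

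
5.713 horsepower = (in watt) 4260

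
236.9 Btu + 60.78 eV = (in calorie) 5.974e+04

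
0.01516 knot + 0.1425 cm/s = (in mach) 2.709e-05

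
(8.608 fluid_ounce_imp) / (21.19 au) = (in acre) 1.907e-20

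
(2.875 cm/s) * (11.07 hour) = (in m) 1146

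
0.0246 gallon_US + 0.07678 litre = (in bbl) 0.001069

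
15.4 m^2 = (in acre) 0.003805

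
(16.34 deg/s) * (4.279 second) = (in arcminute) 4195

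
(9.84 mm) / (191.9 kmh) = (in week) 3.052e-10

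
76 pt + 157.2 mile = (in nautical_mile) 136.6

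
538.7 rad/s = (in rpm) 5144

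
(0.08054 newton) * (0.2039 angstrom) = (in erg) 1.642e-05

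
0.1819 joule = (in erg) 1.819e+06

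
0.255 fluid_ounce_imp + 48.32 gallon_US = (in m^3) 0.1829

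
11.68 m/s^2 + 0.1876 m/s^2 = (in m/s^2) 11.87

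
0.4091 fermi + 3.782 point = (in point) 3.782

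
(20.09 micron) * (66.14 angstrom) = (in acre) 3.283e-17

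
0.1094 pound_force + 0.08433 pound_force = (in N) 0.8618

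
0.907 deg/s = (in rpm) 0.1512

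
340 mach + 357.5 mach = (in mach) 697.5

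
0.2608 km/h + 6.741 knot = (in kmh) 12.75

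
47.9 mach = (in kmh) 5.872e+04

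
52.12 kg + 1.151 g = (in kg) 52.12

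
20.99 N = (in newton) 20.99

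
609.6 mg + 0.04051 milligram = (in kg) 0.0006096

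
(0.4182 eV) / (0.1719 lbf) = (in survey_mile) 5.445e-23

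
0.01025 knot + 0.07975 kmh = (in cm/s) 2.743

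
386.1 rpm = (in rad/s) 40.43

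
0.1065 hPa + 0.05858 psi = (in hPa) 4.145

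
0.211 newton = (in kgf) 0.02152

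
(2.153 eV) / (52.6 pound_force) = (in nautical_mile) 7.961e-25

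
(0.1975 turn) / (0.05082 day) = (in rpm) 0.002699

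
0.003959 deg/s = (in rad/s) 6.91e-05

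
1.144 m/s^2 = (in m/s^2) 1.144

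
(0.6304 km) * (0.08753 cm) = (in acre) 0.0001364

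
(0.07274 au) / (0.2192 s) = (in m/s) 4.964e+10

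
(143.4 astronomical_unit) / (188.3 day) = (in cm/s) 1.319e+08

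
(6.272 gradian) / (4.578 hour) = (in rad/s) 5.978e-06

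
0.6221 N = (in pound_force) 0.1399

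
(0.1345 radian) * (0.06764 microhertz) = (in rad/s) 9.098e-09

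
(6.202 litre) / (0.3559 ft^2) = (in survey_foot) 0.6154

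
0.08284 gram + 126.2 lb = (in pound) 126.2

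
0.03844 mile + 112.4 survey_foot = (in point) 2.725e+05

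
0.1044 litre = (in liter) 0.1044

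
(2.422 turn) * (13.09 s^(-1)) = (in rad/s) 199.2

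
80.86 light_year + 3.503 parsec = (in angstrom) 8.731e+27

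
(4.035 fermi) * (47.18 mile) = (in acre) 7.571e-14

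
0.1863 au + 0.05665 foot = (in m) 2.787e+10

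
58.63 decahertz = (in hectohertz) 5.863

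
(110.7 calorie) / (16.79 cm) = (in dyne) 2.759e+08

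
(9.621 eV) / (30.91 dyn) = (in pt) 1.414e-11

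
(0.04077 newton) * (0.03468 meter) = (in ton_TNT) 3.379e-13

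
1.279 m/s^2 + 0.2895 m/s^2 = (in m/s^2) 1.568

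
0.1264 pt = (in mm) 0.04459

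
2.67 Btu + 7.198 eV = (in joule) 2817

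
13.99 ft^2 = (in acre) 0.0003212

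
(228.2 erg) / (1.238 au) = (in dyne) 1.232e-11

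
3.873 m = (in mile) 0.002407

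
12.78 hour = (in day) 0.5325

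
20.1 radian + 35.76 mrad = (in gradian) 1282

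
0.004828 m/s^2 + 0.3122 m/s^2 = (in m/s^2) 0.317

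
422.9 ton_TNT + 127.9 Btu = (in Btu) 1.677e+09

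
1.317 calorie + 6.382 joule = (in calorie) 2.842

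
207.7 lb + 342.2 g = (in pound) 208.5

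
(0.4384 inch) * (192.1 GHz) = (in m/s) 2.139e+09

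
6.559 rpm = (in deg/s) 39.35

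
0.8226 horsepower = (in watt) 613.4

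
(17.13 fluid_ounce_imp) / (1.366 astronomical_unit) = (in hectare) 2.382e-19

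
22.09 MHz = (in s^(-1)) 2.209e+07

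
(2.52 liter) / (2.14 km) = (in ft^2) 1.268e-05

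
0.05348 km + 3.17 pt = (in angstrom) 5.348e+11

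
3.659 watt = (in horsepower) 0.004907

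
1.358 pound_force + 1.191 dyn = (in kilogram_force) 0.616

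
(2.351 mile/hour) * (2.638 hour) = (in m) 9981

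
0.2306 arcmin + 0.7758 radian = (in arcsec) 1.6e+05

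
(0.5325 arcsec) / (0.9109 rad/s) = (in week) 4.686e-12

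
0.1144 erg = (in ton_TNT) 2.734e-18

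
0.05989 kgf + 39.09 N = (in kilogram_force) 4.046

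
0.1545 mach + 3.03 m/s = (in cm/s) 5564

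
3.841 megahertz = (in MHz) 3.841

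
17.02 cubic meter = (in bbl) 107.1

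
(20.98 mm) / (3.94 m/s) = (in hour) 1.479e-06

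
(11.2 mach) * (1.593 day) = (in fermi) 5.249e+23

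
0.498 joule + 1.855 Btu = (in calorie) 467.9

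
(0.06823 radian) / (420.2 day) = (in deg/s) 1.077e-07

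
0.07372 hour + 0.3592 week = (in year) 0.006897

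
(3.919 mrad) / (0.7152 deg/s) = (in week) 5.191e-07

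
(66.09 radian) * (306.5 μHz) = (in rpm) 0.1934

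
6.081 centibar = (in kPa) 6.081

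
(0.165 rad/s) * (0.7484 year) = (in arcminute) 1.339e+10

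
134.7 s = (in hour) 0.03742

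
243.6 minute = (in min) 243.6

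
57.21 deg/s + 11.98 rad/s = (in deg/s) 743.6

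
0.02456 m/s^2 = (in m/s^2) 0.02456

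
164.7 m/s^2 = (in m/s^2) 164.7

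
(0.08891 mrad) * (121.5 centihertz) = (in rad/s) 0.000108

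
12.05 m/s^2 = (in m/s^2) 12.05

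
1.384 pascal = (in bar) 1.384e-05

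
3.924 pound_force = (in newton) 17.45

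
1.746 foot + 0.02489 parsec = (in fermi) 7.68e+29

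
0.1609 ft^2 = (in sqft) 0.1609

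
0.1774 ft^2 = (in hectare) 1.648e-06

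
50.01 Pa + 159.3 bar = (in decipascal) 1.593e+08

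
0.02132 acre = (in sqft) 928.7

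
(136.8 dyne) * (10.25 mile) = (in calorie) 5.393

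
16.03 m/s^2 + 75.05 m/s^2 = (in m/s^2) 91.08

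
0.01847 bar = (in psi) 0.2679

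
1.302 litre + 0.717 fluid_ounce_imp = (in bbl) 0.008317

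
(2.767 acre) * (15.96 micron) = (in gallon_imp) 39.31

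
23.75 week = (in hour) 3990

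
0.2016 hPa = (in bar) 0.0002016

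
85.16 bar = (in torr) 6.388e+04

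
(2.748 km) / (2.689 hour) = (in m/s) 0.2839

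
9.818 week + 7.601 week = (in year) 0.3341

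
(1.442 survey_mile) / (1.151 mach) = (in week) 9.791e-06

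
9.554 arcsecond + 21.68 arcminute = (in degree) 0.364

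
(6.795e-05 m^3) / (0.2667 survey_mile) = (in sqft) 1.704e-06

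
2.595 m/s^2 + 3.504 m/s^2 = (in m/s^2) 6.099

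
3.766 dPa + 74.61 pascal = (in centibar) 0.07499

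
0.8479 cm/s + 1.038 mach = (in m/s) 353.4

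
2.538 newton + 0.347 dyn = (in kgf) 0.2588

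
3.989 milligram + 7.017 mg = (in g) 0.01101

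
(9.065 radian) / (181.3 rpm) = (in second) 0.4775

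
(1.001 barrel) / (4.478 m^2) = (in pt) 100.7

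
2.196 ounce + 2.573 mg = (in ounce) 2.196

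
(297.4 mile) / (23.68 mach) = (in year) 1.882e-06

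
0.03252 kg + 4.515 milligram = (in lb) 0.0717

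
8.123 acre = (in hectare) 3.287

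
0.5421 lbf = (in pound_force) 0.5421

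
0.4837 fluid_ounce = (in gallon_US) 0.003779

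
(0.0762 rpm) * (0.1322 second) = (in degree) 0.06044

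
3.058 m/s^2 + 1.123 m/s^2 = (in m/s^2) 4.181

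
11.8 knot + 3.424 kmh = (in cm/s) 702.2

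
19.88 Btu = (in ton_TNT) 5.013e-06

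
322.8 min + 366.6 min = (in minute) 689.4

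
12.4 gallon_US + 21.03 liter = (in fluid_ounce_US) 2298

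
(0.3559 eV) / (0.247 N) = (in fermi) 0.0002309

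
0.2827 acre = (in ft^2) 1.231e+04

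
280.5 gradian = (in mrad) 4406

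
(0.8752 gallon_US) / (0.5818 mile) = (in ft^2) 3.809e-05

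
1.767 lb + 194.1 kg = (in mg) 1.949e+08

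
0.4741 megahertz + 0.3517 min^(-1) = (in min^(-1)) 2.845e+07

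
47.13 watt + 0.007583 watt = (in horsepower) 0.06321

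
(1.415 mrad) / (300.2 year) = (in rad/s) 1.495e-13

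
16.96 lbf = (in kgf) 7.693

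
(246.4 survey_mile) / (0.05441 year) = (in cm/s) 23.11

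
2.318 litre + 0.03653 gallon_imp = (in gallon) 0.6562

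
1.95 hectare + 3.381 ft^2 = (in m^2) 1.95e+04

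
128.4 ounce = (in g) 3640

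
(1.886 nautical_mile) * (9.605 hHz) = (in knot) 6.521e+06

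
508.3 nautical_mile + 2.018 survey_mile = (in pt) 2.678e+09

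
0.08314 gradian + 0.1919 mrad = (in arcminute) 5.149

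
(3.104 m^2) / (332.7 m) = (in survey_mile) 5.797e-06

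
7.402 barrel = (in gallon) 310.9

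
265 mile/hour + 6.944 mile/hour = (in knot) 236.3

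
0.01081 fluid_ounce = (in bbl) 2.011e-06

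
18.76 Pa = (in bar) 0.0001876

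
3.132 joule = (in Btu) 0.002969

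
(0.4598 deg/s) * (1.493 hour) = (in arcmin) 1.483e+05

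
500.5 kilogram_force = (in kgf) 500.5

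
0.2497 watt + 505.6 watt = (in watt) 505.8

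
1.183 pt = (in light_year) 4.411e-20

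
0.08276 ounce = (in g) 2.346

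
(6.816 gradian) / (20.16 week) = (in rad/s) 8.781e-09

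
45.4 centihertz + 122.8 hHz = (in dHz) 1.228e+05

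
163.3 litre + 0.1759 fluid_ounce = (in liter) 163.3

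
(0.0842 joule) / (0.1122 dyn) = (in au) 5.016e-07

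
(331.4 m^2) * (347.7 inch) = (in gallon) 7.732e+05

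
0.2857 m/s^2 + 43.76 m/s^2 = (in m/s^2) 44.05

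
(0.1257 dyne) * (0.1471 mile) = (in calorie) 7.112e-05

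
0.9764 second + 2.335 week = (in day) 16.35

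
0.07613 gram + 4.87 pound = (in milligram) 2.209e+06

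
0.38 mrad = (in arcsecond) 78.38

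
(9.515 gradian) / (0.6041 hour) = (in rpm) 0.0006563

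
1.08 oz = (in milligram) 3.062e+04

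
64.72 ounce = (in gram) 1835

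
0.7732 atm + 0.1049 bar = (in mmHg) 666.3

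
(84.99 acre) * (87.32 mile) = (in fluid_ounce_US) 1.634e+15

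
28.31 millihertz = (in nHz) 2.831e+07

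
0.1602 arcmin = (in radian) 4.66e-05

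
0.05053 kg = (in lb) 0.1114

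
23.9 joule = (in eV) 1.492e+20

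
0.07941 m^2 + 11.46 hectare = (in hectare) 11.46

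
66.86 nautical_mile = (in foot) 4.062e+05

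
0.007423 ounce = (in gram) 0.2104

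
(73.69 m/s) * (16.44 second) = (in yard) 1325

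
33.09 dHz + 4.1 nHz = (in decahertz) 0.3309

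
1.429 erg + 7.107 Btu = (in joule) 7498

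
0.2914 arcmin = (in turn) 1.349e-05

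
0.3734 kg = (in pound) 0.8232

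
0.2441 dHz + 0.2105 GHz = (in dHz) 2.105e+09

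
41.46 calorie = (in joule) 173.5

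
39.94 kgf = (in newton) 391.7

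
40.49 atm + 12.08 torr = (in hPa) 4.104e+04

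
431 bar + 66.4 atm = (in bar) 498.3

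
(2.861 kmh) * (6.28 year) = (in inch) 6.197e+09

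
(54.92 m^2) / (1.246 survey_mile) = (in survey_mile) 1.702e-05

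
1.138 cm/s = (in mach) 3.342e-05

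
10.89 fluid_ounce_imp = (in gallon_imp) 0.06806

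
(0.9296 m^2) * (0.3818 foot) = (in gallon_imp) 23.8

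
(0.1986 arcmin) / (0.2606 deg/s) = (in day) 1.47e-07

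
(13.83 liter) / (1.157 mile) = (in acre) 1.835e-09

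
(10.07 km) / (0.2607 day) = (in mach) 0.001313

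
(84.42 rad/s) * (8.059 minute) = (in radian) 4.082e+04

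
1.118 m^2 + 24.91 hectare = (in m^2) 2.491e+05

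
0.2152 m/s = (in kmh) 0.7747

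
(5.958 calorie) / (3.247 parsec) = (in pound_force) 5.593e-17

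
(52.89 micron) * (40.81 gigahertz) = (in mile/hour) 4.828e+06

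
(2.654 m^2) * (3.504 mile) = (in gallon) 3.954e+06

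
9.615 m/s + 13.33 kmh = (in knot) 25.89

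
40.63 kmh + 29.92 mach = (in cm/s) 1.02e+06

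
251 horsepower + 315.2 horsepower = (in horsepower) 566.2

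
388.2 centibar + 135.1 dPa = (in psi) 56.31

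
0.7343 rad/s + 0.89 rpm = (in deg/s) 47.41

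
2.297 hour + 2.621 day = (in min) 3912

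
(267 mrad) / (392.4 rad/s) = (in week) 1.125e-09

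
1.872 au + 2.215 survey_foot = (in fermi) 2.8e+26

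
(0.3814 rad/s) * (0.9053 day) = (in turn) 4748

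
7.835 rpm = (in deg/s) 47.01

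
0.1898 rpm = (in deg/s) 1.139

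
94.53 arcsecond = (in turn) 7.294e-05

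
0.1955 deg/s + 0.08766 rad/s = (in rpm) 0.8697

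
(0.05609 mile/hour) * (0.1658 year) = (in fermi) 1.311e+20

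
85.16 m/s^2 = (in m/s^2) 85.16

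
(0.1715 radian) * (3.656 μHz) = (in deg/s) 3.592e-05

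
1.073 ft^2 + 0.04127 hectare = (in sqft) 4443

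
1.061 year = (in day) 387.3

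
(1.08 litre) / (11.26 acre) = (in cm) 2.37e-06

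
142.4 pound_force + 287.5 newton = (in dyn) 9.209e+07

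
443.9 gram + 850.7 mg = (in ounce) 15.69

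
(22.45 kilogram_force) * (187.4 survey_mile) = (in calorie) 1.587e+07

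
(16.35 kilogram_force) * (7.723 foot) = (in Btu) 0.3577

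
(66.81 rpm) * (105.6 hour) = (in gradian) 1.693e+08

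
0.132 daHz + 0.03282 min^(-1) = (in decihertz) 13.21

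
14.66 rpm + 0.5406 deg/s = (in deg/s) 88.5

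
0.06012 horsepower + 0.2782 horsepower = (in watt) 252.3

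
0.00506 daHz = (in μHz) 5.06e+04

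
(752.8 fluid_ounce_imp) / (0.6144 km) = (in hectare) 3.481e-09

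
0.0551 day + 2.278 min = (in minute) 81.62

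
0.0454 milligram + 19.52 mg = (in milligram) 19.57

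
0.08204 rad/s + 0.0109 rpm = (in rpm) 0.7943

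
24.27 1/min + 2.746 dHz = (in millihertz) 679.1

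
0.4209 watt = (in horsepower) 0.0005644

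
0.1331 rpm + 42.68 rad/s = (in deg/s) 2446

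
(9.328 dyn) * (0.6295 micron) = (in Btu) 5.566e-14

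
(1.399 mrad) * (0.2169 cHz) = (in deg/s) 0.0001739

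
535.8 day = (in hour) 1.286e+04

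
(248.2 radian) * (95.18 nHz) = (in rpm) 0.0002256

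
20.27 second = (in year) 6.428e-07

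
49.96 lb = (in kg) 22.66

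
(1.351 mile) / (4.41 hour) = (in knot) 0.2662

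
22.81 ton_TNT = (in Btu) 9.046e+07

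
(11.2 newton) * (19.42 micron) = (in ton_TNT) 5.198e-14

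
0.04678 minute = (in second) 2.807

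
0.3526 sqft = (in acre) 8.095e-06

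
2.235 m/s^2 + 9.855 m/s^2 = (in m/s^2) 12.09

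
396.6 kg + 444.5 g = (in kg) 397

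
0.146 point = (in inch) 0.002028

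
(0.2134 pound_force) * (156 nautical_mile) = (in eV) 1.712e+24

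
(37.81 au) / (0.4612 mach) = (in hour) 1.001e+07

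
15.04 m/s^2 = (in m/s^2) 15.04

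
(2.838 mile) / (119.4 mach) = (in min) 0.001872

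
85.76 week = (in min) 8.645e+05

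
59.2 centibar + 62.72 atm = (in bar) 64.14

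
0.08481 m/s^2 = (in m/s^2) 0.08481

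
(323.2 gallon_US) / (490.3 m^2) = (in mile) 1.551e-06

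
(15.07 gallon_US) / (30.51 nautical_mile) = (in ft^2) 1.087e-05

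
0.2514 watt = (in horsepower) 0.0003371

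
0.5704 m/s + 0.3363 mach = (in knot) 223.7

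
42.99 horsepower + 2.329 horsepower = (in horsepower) 45.32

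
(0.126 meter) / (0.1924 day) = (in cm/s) 0.000758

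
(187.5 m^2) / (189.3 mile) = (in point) 1.745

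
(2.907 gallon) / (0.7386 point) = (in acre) 0.01044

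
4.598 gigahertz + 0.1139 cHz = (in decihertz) 4.598e+10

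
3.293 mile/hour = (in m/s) 1.472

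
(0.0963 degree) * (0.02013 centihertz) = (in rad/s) 3.383e-07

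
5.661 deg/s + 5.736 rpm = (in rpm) 6.679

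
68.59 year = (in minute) 3.605e+07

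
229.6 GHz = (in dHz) 2.296e+12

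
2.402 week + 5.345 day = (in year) 0.06071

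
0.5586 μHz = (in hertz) 5.586e-07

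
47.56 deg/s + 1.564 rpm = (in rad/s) 0.9939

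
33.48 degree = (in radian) 0.5843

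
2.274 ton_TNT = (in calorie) 2.274e+09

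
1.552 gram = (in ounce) 0.05475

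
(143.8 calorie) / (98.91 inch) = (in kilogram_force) 24.42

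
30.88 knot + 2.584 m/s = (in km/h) 66.49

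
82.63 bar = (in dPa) 8.263e+07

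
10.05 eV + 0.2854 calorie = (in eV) 7.453e+18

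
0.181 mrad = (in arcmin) 0.6222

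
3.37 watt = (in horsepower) 0.004519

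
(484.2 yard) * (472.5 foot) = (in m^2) 6.376e+04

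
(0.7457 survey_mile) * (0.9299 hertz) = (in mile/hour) 2496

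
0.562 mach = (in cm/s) 1.914e+04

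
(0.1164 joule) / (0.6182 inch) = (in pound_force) 1.666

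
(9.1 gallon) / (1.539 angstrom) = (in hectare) 2.238e+04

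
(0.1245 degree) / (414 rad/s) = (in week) 8.678e-12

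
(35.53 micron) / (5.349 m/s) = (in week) 1.098e-11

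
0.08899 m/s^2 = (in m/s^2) 0.08899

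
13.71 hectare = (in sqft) 1.476e+06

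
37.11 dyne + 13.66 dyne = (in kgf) 5.177e-05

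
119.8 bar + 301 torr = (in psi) 1743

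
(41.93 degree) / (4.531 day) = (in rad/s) 1.869e-06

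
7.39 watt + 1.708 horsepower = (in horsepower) 1.718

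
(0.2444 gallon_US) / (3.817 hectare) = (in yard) 2.651e-08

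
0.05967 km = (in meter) 59.67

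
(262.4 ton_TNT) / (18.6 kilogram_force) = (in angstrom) 6.019e+19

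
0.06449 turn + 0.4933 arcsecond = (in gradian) 25.8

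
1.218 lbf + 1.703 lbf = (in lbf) 2.921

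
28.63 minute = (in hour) 0.4772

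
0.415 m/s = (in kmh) 1.494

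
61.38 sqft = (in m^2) 5.702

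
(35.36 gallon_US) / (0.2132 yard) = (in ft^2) 7.39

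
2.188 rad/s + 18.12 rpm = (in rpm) 39.01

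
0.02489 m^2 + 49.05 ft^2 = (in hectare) 0.0004582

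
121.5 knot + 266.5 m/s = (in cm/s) 3.29e+04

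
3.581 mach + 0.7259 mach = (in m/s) 1466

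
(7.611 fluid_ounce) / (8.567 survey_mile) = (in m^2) 1.633e-08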